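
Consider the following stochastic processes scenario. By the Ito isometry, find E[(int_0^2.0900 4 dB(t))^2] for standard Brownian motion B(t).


By Ito isometry: E[(int f dB)^2] = int f^2 dt
= 4^2 * 2.0900
= 16 * 2.0900 = 33.4400

33.4400


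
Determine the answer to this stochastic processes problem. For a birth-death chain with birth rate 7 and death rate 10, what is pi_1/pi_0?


For birth-death process, pi_n/pi_0 = (lambda/mu)^n
= (7/10)^1
= 0.7000

0.7000


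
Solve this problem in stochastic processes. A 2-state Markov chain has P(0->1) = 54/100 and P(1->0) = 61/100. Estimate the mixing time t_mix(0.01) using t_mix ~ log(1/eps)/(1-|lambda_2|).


lambda_2 = |1 - p01 - p10| = |1 - 0.5400 - 0.6100| = 0.1500
t_mix ~ log(1/eps)/(1 - |lambda_2|)
= log(100)/(1 - 0.1500) = 4.6052/0.8500
= 5.4178

5.4178


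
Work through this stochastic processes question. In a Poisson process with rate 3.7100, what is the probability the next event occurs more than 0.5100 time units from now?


P(X > t) = exp(-lambda * t)
= exp(-3.7100 * 0.5100)
= exp(-1.8921) = 0.1508

0.1508


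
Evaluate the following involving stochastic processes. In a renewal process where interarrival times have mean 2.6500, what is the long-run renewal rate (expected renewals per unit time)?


Long-run renewal rate = 1/E(X)
= 1/2.6500
= 0.3774

0.3774


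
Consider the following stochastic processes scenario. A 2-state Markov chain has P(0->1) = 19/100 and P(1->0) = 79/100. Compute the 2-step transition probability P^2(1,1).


Computing P^2 by matrix multiplication.
P = [[0.8100, 0.1900], [0.7900, 0.2100]]
After raising P to the power 2:
P^2(1,1) = 0.1942

0.1942


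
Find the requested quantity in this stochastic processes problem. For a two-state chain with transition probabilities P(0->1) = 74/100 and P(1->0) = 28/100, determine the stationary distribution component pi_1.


Stationary distribution: pi_0 = p10/(p01+p10), pi_1 = p01/(p01+p10)
p01 = 0.7400, p10 = 0.2800
pi_1 = 0.7255

0.7255


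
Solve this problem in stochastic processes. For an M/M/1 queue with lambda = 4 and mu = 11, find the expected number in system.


rho = 4/11 = 0.3636
L = rho/(1-rho)
= 0.3636/0.6364
= 0.5714

0.5714


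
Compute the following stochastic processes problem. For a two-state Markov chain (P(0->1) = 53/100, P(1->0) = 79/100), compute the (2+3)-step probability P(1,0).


P^5 = P^2 * P^3
Computing via matrix multiplication of the transition matrix.
Entry (1,0) of P^5 = 0.6005

0.6005


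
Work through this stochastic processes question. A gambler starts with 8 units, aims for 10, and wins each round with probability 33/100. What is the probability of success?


Gambler's ruin formula:
r = q/p = 0.6700/0.3300 = 2.0303
P(win) = (1 - r^i)/(1 - r^N)
= (1 - 2.0303^8)/(1 - 2.0303^10)
= 0.2420

0.2420


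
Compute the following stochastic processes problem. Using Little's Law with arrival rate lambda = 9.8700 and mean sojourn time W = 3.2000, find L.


Little's Law: L = lambda * W
= 9.8700 * 3.2000
= 31.5840

31.5840


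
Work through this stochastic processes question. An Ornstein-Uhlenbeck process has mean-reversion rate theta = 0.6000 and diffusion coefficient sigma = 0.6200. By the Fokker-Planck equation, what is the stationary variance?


Stationary variance = sigma^2 / (2*theta)
= 0.6200^2 / (2*0.6000)
= 0.3844 / 1.2000
= 0.3203

0.3203


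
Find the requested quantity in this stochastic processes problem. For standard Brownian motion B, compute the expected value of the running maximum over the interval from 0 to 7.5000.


E(max B(s)) = sqrt(2t/pi)
= sqrt(2*7.5000/pi)
= sqrt(4.7746)
= 2.1851

2.1851


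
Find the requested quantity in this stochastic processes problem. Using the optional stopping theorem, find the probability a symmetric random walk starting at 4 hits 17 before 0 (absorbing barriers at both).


By optional stopping theorem: E(M at tau) = M(0) = 4
P(hit 17)*17 + P(hit 0)*0 = 4
P(hit 17) = (4 - 0)/(17 - 0) = 4/17 = 0.2353

0.2353


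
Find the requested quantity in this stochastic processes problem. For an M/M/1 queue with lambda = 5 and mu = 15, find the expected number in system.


rho = 5/15 = 0.3333
L = rho/(1-rho)
= 0.3333/0.6667
= 0.5000

0.5000


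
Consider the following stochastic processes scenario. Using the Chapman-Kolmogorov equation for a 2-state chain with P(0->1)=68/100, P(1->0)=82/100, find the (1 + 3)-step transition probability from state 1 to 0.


P^4 = P^1 * P^3
Computing via matrix multiplication of the transition matrix.
Entry (1,0) of P^4 = 0.5125

0.5125


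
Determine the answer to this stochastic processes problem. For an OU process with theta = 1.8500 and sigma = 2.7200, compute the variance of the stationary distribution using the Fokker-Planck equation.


Stationary variance = sigma^2 / (2*theta)
= 2.7200^2 / (2*1.8500)
= 7.3984 / 3.7000
= 1.9996

1.9996


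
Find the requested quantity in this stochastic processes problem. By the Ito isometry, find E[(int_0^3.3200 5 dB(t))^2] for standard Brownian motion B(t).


By Ito isometry: E[(int f dB)^2] = int f^2 dt
= 5^2 * 3.3200
= 25 * 3.3200 = 83.0000

83.0000


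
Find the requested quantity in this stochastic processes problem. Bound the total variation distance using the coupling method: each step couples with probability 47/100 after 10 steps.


TV distance bound <= (1-delta)^n
= (1 - 0.4700)^10
= 0.5300^10
= 0.0017

0.0017


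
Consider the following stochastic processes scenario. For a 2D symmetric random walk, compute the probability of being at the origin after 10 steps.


P = C(10,5)^2 / 4^10
= 252^2 / 1048576
= 63504 / 1048576
= 0.0606

0.0606


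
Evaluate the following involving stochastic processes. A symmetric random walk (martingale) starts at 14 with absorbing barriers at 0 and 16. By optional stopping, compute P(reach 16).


By optional stopping theorem: E(M at tau) = M(0) = 14
P(hit 16)*16 + P(hit 0)*0 = 14
P(hit 16) = (14 - 0)/(16 - 0) = 7/8 = 0.8750

0.8750


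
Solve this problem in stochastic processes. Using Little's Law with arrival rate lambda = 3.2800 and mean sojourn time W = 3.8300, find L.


Little's Law: L = lambda * W
= 3.2800 * 3.8300
= 12.5624

12.5624


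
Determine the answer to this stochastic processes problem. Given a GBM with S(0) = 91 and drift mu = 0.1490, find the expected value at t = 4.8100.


E[S(t)] = S(0) * exp(mu * t)
= 91 * exp(0.1490 * 4.8100)
= 91 * 2.0476
= 186.3356

186.3356


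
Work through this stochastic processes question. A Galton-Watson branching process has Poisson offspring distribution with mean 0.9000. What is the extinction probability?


Since mu = 0.9000 <= 1, extinction probability = 1.

1.0000


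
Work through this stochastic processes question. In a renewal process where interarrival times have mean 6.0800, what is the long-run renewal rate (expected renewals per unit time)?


Long-run renewal rate = 1/E(X)
= 1/6.0800
= 0.1645

0.1645


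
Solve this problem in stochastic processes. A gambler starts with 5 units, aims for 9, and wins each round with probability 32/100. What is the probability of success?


Gambler's ruin formula:
r = q/p = 0.6800/0.3200 = 2.1250
P(win) = (1 - r^i)/(1 - r^N)
= (1 - 2.1250^5)/(1 - 2.1250^9)
= 0.0480

0.0480


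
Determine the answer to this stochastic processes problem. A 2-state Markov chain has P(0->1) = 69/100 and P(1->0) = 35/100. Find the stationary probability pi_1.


Stationary distribution: pi_0 = p10/(p01+p10), pi_1 = p01/(p01+p10)
p01 = 0.6900, p10 = 0.3500
pi_1 = 0.6635

0.6635


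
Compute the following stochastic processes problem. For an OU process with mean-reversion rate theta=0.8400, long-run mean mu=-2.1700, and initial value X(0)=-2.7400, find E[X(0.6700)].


E[X(t)] = mu + (X(0) - mu)*exp(-theta*t)
= -2.1700 + (-2.7400 - -2.1700)*exp(-0.8400*0.6700)
= -2.1700 + -0.5700 * 0.5696
= -2.4947

-2.4947


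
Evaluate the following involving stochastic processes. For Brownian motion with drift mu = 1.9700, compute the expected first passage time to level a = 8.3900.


Expected first passage time = a/mu
= 8.3900/1.9700
= 4.2589

4.2589


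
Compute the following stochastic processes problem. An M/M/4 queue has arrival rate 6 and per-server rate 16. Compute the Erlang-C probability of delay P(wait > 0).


a = lambda/mu = 0.3750
rho = a/c = 0.0938
Erlang-C formula applied:
C(c,a) = 6.2488e-04

6.2488e-04


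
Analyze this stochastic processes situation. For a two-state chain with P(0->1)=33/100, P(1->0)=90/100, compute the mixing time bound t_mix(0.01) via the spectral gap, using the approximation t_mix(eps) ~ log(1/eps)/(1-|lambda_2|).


lambda_2 = |1 - p01 - p10| = |1 - 0.3300 - 0.9000| = 0.2300
t_mix ~ log(1/eps)/(1 - |lambda_2|)
= log(100)/(1 - 0.2300) = 4.6052/0.7700
= 5.9807

5.9807


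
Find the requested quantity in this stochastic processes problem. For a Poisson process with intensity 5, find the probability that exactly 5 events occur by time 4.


P(N(t)=k) = (lambda*t)^k * exp(-lambda*t) / k!
lambda*t = 20
= 20^5 * exp(-20) / 5!
= 3200000 * 2.0612e-09 / 120
= 5.4964e-05

5.4964e-05


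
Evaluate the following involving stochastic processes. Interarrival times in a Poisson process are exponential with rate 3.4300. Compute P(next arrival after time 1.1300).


P(X > t) = exp(-lambda * t)
= exp(-3.4300 * 1.1300)
= exp(-3.8759) = 0.0207

0.0207


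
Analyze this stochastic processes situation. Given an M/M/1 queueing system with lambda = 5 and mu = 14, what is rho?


rho = lambda/mu
= 5/14
= 0.3571

0.3571


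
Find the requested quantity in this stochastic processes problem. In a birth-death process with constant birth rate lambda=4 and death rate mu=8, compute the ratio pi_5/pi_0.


For birth-death process, pi_n/pi_0 = (lambda/mu)^n
= (4/8)^5
= 0.0312

0.0312


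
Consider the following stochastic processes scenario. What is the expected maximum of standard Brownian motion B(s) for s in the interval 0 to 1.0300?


E(max B(s)) = sqrt(2t/pi)
= sqrt(2*1.0300/pi)
= sqrt(0.6557)
= 0.8098

0.8098


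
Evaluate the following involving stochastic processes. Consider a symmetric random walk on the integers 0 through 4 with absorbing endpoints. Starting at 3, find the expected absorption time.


For symmetric RW on 0,...,N with absorbing barriers, E(i) = i*(N-i)
E(3) = 3 * 1 = 3

3


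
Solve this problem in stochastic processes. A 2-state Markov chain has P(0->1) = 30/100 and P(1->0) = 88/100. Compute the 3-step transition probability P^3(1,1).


Computing P^3 by matrix multiplication.
P = [[0.7000, 0.3000], [0.8800, 0.1200]]
After raising P to the power 3:
P^3(1,1) = 0.2499

0.2499


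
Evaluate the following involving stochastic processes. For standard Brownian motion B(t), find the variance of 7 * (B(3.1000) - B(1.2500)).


Var(alpha*(B(t)-B(s))) = alpha^2 * (t-s)
= 7^2 * (3.1000 - 1.2500)
= 49 * 1.8500
= 90.6500

90.6500


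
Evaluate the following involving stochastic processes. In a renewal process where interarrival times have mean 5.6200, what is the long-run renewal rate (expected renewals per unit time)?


Long-run renewal rate = 1/E(X)
= 1/5.6200
= 0.1779

0.1779


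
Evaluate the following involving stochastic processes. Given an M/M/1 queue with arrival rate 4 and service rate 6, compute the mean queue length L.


rho = 4/6 = 0.6667
L = rho/(1-rho)
= 0.6667/0.3333
= 2.0000

2.0000


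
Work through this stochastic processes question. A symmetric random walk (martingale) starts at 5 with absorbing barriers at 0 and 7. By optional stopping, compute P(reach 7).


By optional stopping theorem: E(M at tau) = M(0) = 5
P(hit 7)*7 + P(hit 0)*0 = 5
P(hit 7) = (5 - 0)/(7 - 0) = 5/7 = 0.7143

0.7143


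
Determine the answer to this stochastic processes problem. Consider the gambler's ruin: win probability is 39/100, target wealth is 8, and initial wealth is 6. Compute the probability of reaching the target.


Gambler's ruin formula:
r = q/p = 0.6100/0.3900 = 1.5641
P(win) = (1 - r^i)/(1 - r^N)
= (1 - 1.5641^6)/(1 - 1.5641^8)
= 0.3918

0.3918


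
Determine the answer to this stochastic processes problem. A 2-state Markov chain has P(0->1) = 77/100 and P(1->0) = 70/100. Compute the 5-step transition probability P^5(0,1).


Computing P^5 by matrix multiplication.
P = [[0.2300, 0.7700], [0.7000, 0.3000]]
After raising P to the power 5:
P^5(0,1) = 0.5358

0.5358


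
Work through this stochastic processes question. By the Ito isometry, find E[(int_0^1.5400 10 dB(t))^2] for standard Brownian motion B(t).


By Ito isometry: E[(int f dB)^2] = int f^2 dt
= 10^2 * 1.5400
= 100 * 1.5400 = 154.0000

154.0000


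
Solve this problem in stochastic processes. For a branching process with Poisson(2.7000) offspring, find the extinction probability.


Since mu = 2.7000 > 1, extinction prob q < 1.
Solve s = exp(mu*(s-1)) iteratively.
q = 0.0844

0.0844


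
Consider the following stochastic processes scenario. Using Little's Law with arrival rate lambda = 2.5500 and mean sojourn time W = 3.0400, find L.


Little's Law: L = lambda * W
= 2.5500 * 3.0400
= 7.7520

7.7520


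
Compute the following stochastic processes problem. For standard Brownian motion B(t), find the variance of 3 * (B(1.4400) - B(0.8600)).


Var(alpha*(B(t)-B(s))) = alpha^2 * (t-s)
= 3^2 * (1.4400 - 0.8600)
= 9 * 0.5800
= 5.2200

5.2200


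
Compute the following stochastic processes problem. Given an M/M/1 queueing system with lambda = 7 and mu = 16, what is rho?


rho = lambda/mu
= 7/16
= 0.4375

0.4375


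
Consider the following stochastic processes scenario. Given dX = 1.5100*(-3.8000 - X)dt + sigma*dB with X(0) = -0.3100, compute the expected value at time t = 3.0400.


E[X(t)] = mu + (X(0) - mu)*exp(-theta*t)
= -3.8000 + (-0.3100 - -3.8000)*exp(-1.5100*3.0400)
= -3.8000 + 3.4900 * 0.0101
= -3.7646

-3.7646


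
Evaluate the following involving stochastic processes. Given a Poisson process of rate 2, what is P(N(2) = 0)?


P(N(t)=k) = (lambda*t)^k * exp(-lambda*t) / k!
lambda*t = 4
= 4^0 * exp(-4) / 0!
= 1 * 0.0183 / 1
= 0.0183

0.0183


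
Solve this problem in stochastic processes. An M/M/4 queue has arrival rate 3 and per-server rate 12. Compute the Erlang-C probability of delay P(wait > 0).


a = lambda/mu = 0.2500
rho = a/c = 0.0625
Erlang-C formula applied:
C(c,a) = 1.3521e-04

1.3521e-04


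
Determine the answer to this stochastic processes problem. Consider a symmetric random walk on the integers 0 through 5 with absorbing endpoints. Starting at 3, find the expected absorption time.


For symmetric RW on 0,...,N with absorbing barriers, E(i) = i*(N-i)
E(3) = 3 * 2 = 6

6


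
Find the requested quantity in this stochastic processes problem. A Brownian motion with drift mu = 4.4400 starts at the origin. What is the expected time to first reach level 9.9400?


Expected first passage time = a/mu
= 9.9400/4.4400
= 2.2387

2.2387


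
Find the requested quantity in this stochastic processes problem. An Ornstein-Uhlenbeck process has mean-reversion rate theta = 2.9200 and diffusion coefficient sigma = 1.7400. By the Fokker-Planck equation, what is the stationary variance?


Stationary variance = sigma^2 / (2*theta)
= 1.7400^2 / (2*2.9200)
= 3.0276 / 5.8400
= 0.5184

0.5184


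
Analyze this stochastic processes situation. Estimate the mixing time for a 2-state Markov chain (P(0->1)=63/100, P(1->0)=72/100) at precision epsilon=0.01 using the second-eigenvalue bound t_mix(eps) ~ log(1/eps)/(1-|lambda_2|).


lambda_2 = |1 - p01 - p10| = |1 - 0.6300 - 0.7200| = 0.3500
t_mix ~ log(1/eps)/(1 - |lambda_2|)
= log(100)/(1 - 0.3500) = 4.6052/0.6500
= 7.0849

7.0849


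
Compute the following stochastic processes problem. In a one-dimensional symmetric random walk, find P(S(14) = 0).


P(S(14) = 0) = C(14,7) / 4^7
= 3432 / 16384
= 0.2095

0.2095


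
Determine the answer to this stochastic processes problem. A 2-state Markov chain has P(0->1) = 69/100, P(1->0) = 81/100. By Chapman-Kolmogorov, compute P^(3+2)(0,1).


P^5 = P^3 * P^2
Computing via matrix multiplication of the transition matrix.
Entry (0,1) of P^5 = 0.4744

0.4744


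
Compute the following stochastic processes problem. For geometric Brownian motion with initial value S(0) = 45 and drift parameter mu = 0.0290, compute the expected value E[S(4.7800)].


E[S(t)] = S(0) * exp(mu * t)
= 45 * exp(0.0290 * 4.7800)
= 45 * 1.1487
= 51.6909

51.6909


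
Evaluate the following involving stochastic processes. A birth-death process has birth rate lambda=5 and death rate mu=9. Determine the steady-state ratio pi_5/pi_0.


For birth-death process, pi_n/pi_0 = (lambda/mu)^n
= (5/9)^5
= 0.0529

0.0529


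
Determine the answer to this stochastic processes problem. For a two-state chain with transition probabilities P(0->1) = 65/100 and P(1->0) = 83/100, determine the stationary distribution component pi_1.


Stationary distribution: pi_0 = p10/(p01+p10), pi_1 = p01/(p01+p10)
p01 = 0.6500, p10 = 0.8300
pi_1 = 0.4392

0.4392


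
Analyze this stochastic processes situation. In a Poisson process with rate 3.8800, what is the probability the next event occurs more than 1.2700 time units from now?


P(X > t) = exp(-lambda * t)
= exp(-3.8800 * 1.2700)
= exp(-4.9276) = 0.0072

0.0072


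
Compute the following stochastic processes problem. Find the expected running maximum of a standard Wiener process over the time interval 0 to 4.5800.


E(max B(s)) = sqrt(2t/pi)
= sqrt(2*4.5800/pi)
= sqrt(2.9157)
= 1.7075

1.7075


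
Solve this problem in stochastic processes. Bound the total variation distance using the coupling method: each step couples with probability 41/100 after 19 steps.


TV distance bound <= (1-delta)^n
= (1 - 0.4100)^19
= 0.5900^19
= 4.4278e-05

4.4278e-05


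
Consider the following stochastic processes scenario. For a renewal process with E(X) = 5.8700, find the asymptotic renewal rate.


Long-run renewal rate = 1/E(X)
= 1/5.8700
= 0.1704

0.1704


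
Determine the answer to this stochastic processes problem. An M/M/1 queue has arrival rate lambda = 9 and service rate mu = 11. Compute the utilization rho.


rho = lambda/mu
= 9/11
= 0.8182

0.8182


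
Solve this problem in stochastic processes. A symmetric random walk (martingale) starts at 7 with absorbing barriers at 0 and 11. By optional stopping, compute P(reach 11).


By optional stopping theorem: E(M at tau) = M(0) = 7
P(hit 11)*11 + P(hit 0)*0 = 7
P(hit 11) = (7 - 0)/(11 - 0) = 7/11 = 0.6364

0.6364


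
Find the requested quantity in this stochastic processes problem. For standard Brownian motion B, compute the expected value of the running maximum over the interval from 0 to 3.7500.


E(max B(s)) = sqrt(2t/pi)
= sqrt(2*3.7500/pi)
= sqrt(2.3873)
= 1.5451

1.5451


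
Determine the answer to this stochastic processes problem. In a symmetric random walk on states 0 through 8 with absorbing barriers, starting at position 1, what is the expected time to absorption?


For symmetric RW on 0,...,N with absorbing barriers, E(i) = i*(N-i)
E(1) = 1 * 7 = 7

7


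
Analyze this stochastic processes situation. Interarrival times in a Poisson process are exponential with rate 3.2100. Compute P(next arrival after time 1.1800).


P(X > t) = exp(-lambda * t)
= exp(-3.2100 * 1.1800)
= exp(-3.7878) = 0.0226

0.0226


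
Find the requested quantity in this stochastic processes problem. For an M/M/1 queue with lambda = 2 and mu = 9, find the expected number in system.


rho = 2/9 = 0.2222
L = rho/(1-rho)
= 0.2222/0.7778
= 0.2857

0.2857


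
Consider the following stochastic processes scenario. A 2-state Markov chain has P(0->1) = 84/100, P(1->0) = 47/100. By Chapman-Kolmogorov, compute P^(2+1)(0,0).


P^3 = P^2 * P^1
Computing via matrix multiplication of the transition matrix.
Entry (0,0) of P^3 = 0.3397

0.3397


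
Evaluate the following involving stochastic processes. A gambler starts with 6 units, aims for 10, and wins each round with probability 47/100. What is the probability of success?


Gambler's ruin formula:
r = q/p = 0.5300/0.4700 = 1.1277
P(win) = (1 - r^i)/(1 - r^N)
= (1 - 1.1277^6)/(1 - 1.1277^10)
= 0.4543

0.4543


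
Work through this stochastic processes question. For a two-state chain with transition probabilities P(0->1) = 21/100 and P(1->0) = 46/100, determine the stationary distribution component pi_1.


Stationary distribution: pi_0 = p10/(p01+p10), pi_1 = p01/(p01+p10)
p01 = 0.2100, p10 = 0.4600
pi_1 = 0.3134

0.3134


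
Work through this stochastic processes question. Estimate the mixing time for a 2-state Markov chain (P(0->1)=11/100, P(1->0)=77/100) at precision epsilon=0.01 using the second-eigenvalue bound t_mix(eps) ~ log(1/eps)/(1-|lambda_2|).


lambda_2 = |1 - p01 - p10| = |1 - 0.1100 - 0.7700| = 0.1200
t_mix ~ log(1/eps)/(1 - |lambda_2|)
= log(100)/(1 - 0.1200) = 4.6052/0.8800
= 5.2331

5.2331


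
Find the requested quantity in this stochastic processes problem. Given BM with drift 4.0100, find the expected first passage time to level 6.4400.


Expected first passage time = a/mu
= 6.4400/4.0100
= 1.6060

1.6060


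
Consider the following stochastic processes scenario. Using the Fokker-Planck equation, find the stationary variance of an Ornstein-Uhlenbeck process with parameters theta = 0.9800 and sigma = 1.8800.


Stationary variance = sigma^2 / (2*theta)
= 1.8800^2 / (2*0.9800)
= 3.5344 / 1.9600
= 1.8033

1.8033


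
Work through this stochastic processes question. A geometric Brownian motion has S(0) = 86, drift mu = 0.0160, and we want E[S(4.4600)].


E[S(t)] = S(0) * exp(mu * t)
= 86 * exp(0.0160 * 4.4600)
= 86 * 1.0740
= 92.3612

92.3612


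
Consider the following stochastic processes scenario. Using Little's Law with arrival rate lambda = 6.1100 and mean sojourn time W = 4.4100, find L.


Little's Law: L = lambda * W
= 6.1100 * 4.4100
= 26.9451

26.9451


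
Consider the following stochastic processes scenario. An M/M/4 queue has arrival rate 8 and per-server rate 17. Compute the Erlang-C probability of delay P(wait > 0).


a = lambda/mu = 0.4706
rho = a/c = 0.1176
Erlang-C formula applied:
C(c,a) = 0.0014

0.0014


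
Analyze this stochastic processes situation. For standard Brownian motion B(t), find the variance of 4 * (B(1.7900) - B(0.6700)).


Var(alpha*(B(t)-B(s))) = alpha^2 * (t-s)
= 4^2 * (1.7900 - 0.6700)
= 16 * 1.1200
= 17.9200

17.9200


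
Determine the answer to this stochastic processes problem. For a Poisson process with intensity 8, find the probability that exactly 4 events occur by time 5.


P(N(t)=k) = (lambda*t)^k * exp(-lambda*t) / k!
lambda*t = 40
= 40^4 * exp(-40) / 4!
= 2560000 * 4.2484e-18 / 24
= 4.5316e-13

4.5316e-13


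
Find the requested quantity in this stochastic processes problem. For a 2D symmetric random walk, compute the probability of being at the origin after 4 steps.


P = C(4,2)^2 / 4^4
= 6^2 / 256
= 36 / 256
= 0.1406

0.1406


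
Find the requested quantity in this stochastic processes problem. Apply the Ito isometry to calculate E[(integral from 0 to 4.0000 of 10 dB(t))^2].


By Ito isometry: E[(int f dB)^2] = int f^2 dt
= 10^2 * 4.0000
= 100 * 4.0000 = 400.0000

400.0000


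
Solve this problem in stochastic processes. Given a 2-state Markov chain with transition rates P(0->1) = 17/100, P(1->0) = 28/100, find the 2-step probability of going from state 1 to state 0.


Computing P^2 by matrix multiplication.
P = [[0.8300, 0.1700], [0.2800, 0.7200]]
After raising P to the power 2:
P^2(1,0) = 0.4340

0.4340


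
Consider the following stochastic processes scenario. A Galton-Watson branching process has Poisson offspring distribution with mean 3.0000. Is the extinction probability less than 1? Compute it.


Since mu = 3.0000 > 1, extinction prob q < 1.
Solve s = exp(mu*(s-1)) iteratively.
q = 0.0595

0.0595


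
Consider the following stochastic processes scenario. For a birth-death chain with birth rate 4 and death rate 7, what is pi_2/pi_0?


For birth-death process, pi_n/pi_0 = (lambda/mu)^n
= (4/7)^2
= 0.3265

0.3265


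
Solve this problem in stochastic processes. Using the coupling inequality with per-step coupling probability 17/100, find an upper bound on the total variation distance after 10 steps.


TV distance bound <= (1-delta)^n
= (1 - 0.1700)^10
= 0.8300^10
= 0.1552

0.1552


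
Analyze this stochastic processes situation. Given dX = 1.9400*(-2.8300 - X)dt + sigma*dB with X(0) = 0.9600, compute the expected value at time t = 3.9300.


E[X(t)] = mu + (X(0) - mu)*exp(-theta*t)
= -2.8300 + (0.9600 - -2.8300)*exp(-1.9400*3.9300)
= -2.8300 + 3.7900 * 4.8849e-04
= -2.8281

-2.8281


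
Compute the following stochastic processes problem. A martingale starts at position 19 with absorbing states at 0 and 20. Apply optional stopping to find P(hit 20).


By optional stopping theorem: E(M at tau) = M(0) = 19
P(hit 20)*20 + P(hit 0)*0 = 19
P(hit 20) = (19 - 0)/(20 - 0) = 19/20 = 0.9500

0.9500


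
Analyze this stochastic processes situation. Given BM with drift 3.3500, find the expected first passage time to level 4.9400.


Expected first passage time = a/mu
= 4.9400/3.3500
= 1.4746

1.4746


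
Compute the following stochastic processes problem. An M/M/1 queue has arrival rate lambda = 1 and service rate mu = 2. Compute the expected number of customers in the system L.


rho = 1/2 = 0.5000
L = rho/(1-rho)
= 0.5000/0.5000
= 1.0000

1.0000


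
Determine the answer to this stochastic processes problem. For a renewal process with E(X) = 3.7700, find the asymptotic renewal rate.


Long-run renewal rate = 1/E(X)
= 1/3.7700
= 0.2653

0.2653


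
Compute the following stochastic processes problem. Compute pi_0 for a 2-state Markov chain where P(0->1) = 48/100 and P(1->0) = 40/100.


Stationary distribution: pi_0 = p10/(p01+p10), pi_1 = p01/(p01+p10)
p01 = 0.4800, p10 = 0.4000
pi_0 = 0.4545

0.4545


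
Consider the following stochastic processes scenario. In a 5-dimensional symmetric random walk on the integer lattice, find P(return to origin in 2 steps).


P(return in 2 steps) = P(reverse first step) = 1/(2d)
= 1/10
= 0.1000

0.1000


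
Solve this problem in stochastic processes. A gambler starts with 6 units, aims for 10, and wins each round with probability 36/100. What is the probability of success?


Gambler's ruin formula:
r = q/p = 0.6400/0.3600 = 1.7778
P(win) = (1 - r^i)/(1 - r^N)
= (1 - 1.7778^6)/(1 - 1.7778^10)
= 0.0973

0.0973


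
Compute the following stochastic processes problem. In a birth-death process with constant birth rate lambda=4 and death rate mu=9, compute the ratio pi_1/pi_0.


For birth-death process, pi_n/pi_0 = (lambda/mu)^n
= (4/9)^1
= 0.4444

0.4444


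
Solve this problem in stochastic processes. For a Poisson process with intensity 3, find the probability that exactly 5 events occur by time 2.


P(N(t)=k) = (lambda*t)^k * exp(-lambda*t) / k!
lambda*t = 6
= 6^5 * exp(-6) / 5!
= 7776 * 0.0025 / 120
= 0.1606

0.1606


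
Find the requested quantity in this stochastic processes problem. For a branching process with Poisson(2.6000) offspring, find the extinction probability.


Since mu = 2.6000 > 1, extinction prob q < 1.
Solve s = exp(mu*(s-1)) iteratively.
q = 0.0951

0.0951


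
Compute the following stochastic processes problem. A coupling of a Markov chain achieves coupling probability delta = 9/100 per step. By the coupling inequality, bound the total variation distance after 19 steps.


TV distance bound <= (1-delta)^n
= (1 - 0.0900)^19
= 0.9100^19
= 0.1666

0.1666


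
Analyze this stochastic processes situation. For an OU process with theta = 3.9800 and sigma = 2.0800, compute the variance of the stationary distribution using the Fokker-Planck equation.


Stationary variance = sigma^2 / (2*theta)
= 2.0800^2 / (2*3.9800)
= 4.3264 / 7.9600
= 0.5435

0.5435


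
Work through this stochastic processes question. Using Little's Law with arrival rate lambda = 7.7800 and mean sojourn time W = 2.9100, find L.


Little's Law: L = lambda * W
= 7.7800 * 2.9100
= 22.6398

22.6398


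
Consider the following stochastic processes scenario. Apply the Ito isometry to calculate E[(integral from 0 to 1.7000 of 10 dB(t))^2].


By Ito isometry: E[(int f dB)^2] = int f^2 dt
= 10^2 * 1.7000
= 100 * 1.7000 = 170.0000

170.0000


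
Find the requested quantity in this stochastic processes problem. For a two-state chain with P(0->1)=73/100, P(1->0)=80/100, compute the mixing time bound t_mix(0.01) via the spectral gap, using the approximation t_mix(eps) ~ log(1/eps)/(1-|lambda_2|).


lambda_2 = |1 - p01 - p10| = |1 - 0.7300 - 0.8000| = 0.5300
t_mix ~ log(1/eps)/(1 - |lambda_2|)
= log(100)/(1 - 0.5300) = 4.6052/0.4700
= 9.7982

9.7982


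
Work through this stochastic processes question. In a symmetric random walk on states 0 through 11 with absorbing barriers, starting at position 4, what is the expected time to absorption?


For symmetric RW on 0,...,N with absorbing barriers, E(i) = i*(N-i)
E(4) = 4 * 7 = 28

28


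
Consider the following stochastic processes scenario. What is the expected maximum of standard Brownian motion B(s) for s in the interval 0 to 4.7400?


E(max B(s)) = sqrt(2t/pi)
= sqrt(2*4.7400/pi)
= sqrt(3.0176)
= 1.7371

1.7371


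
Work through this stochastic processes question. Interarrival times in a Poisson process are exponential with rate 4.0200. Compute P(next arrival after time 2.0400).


P(X > t) = exp(-lambda * t)
= exp(-4.0200 * 2.0400)
= exp(-8.2008) = 2.7443e-04

2.7443e-04


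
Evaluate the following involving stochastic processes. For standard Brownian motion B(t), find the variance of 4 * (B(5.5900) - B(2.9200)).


Var(alpha*(B(t)-B(s))) = alpha^2 * (t-s)
= 4^2 * (5.5900 - 2.9200)
= 16 * 2.6700
= 42.7200

42.7200


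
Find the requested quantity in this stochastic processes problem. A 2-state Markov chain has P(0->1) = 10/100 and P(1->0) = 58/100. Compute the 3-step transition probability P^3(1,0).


Computing P^3 by matrix multiplication.
P = [[0.9000, 0.1000], [0.5800, 0.4200]]
After raising P to the power 3:
P^3(1,0) = 0.8250

0.8250


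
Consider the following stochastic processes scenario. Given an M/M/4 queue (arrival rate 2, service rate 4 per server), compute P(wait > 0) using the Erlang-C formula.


a = lambda/mu = 0.5000
rho = a/c = 0.1250
Erlang-C formula applied:
C(c,a) = 0.0018

0.0018


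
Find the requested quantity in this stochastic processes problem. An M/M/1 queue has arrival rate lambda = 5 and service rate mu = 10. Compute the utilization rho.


rho = lambda/mu
= 5/10
= 0.5000

0.5000


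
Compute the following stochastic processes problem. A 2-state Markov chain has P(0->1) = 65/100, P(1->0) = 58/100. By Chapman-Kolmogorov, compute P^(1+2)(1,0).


P^3 = P^1 * P^2
Computing via matrix multiplication of the transition matrix.
Entry (1,0) of P^3 = 0.4773

0.4773


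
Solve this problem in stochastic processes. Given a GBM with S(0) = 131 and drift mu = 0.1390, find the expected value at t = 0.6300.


E[S(t)] = S(0) * exp(mu * t)
= 131 * exp(0.1390 * 0.6300)
= 131 * 1.0915
= 142.9889

142.9889


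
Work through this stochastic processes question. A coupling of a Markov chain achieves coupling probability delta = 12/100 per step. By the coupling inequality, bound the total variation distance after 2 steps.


TV distance bound <= (1-delta)^n
= (1 - 0.1200)^2
= 0.8800^2
= 0.7744

0.7744


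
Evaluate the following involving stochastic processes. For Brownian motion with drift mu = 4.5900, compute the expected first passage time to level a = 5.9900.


Expected first passage time = a/mu
= 5.9900/4.5900
= 1.3050

1.3050


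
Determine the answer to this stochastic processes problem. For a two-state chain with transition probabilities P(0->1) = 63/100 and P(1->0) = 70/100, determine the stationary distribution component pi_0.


Stationary distribution: pi_0 = p10/(p01+p10), pi_1 = p01/(p01+p10)
p01 = 0.6300, p10 = 0.7000
pi_0 = 0.5263

0.5263


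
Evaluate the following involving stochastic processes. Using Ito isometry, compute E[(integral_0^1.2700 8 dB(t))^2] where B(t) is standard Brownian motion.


By Ito isometry: E[(int f dB)^2] = int f^2 dt
= 8^2 * 1.2700
= 64 * 1.2700 = 81.2800

81.2800


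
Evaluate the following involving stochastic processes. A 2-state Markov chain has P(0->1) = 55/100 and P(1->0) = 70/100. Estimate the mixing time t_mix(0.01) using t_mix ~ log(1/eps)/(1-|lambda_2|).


lambda_2 = |1 - p01 - p10| = |1 - 0.5500 - 0.7000| = 0.2500
t_mix ~ log(1/eps)/(1 - |lambda_2|)
= log(100)/(1 - 0.2500) = 4.6052/0.7500
= 6.1402

6.1402


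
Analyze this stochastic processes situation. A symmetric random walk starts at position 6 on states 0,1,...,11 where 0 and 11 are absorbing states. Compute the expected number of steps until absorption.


For symmetric RW on 0,...,N with absorbing barriers, E(i) = i*(N-i)
E(6) = 6 * 5 = 30

30


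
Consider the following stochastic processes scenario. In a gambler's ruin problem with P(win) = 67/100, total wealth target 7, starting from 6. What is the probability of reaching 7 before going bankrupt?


Gambler's ruin formula:
r = q/p = 0.3300/0.6700 = 0.4925
P(win) = (1 - r^i)/(1 - r^N)
= (1 - 0.4925^6)/(1 - 0.4925^7)
= 0.9927

0.9927


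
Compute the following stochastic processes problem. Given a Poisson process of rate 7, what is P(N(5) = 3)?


P(N(t)=k) = (lambda*t)^k * exp(-lambda*t) / k!
lambda*t = 35
= 35^3 * exp(-35) / 3!
= 42875 * 6.3051e-16 / 6
= 4.5055e-12

4.5055e-12


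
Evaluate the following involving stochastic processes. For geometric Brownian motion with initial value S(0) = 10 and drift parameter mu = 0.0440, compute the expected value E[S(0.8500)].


E[S(t)] = S(0) * exp(mu * t)
= 10 * exp(0.0440 * 0.8500)
= 10 * 1.0381
= 10.3811

10.3811


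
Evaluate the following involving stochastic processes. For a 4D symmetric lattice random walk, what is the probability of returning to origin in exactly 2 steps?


P(return in 2 steps) = P(reverse first step) = 1/(2d)
= 1/8
= 0.1250

0.1250


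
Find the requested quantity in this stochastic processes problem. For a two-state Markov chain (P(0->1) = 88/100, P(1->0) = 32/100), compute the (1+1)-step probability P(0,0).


P^2 = P^1 * P^1
Computing via matrix multiplication of the transition matrix.
Entry (0,0) of P^2 = 0.2960

0.2960


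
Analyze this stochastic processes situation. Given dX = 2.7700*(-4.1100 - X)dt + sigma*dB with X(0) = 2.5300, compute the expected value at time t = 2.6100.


E[X(t)] = mu + (X(0) - mu)*exp(-theta*t)
= -4.1100 + (2.5300 - -4.1100)*exp(-2.7700*2.6100)
= -4.1100 + 6.6400 * 7.2474e-04
= -4.1052

-4.1052


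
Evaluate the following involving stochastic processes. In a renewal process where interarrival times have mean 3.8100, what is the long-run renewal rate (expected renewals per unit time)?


Long-run renewal rate = 1/E(X)
= 1/3.8100
= 0.2625

0.2625


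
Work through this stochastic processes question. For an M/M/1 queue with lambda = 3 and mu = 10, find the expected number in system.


rho = 3/10 = 0.3000
L = rho/(1-rho)
= 0.3000/0.7000
= 0.4286

0.4286


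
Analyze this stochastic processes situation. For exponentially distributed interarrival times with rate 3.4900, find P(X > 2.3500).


P(X > t) = exp(-lambda * t)
= exp(-3.4900 * 2.3500)
= exp(-8.2015) = 2.7424e-04

2.7424e-04


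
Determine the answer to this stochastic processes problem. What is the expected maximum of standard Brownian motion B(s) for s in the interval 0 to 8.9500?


E(max B(s)) = sqrt(2t/pi)
= sqrt(2*8.9500/pi)
= sqrt(5.6977)
= 2.3870

2.3870


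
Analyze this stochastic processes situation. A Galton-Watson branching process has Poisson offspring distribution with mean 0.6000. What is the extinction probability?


Since mu = 0.6000 <= 1, extinction probability = 1.

1.0000


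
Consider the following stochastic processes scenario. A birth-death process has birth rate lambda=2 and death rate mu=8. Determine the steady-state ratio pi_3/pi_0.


For birth-death process, pi_n/pi_0 = (lambda/mu)^n
= (2/8)^3
= 0.0156

0.0156


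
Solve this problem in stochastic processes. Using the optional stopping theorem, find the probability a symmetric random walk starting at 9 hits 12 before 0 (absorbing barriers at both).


By optional stopping theorem: E(M at tau) = M(0) = 9
P(hit 12)*12 + P(hit 0)*0 = 9
P(hit 12) = (9 - 0)/(12 - 0) = 3/4 = 0.7500

0.7500


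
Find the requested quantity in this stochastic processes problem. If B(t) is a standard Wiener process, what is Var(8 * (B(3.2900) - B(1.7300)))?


Var(alpha*(B(t)-B(s))) = alpha^2 * (t-s)
= 8^2 * (3.2900 - 1.7300)
= 64 * 1.5600
= 99.8400

99.8400


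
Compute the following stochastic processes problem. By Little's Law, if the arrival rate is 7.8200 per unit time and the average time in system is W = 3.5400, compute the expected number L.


Little's Law: L = lambda * W
= 7.8200 * 3.5400
= 27.6828

27.6828


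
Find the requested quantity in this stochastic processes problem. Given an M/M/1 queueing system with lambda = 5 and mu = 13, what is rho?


rho = lambda/mu
= 5/13
= 0.3846

0.3846


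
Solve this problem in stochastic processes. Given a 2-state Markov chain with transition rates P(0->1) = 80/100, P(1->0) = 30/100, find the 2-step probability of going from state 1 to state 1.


Computing P^2 by matrix multiplication.
P = [[0.2000, 0.8000], [0.3000, 0.7000]]
After raising P to the power 2:
P^2(1,1) = 0.7300

0.7300


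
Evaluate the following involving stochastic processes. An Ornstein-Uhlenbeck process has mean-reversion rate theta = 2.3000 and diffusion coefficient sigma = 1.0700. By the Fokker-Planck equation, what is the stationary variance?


Stationary variance = sigma^2 / (2*theta)
= 1.0700^2 / (2*2.3000)
= 1.1449 / 4.6000
= 0.2489

0.2489


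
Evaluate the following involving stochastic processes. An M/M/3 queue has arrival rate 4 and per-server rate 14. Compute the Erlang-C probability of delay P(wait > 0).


a = lambda/mu = 0.2857
rho = a/c = 0.0952
Erlang-C formula applied:
C(c,a) = 0.0032

0.0032


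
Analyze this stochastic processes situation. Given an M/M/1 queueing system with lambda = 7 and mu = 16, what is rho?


rho = lambda/mu
= 7/16
= 0.4375

0.4375


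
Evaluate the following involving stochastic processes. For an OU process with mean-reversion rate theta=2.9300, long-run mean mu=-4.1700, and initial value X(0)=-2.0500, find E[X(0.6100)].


E[X(t)] = mu + (X(0) - mu)*exp(-theta*t)
= -4.1700 + (-2.0500 - -4.1700)*exp(-2.9300*0.6100)
= -4.1700 + 2.1200 * 0.1674
= -3.8151

-3.8151


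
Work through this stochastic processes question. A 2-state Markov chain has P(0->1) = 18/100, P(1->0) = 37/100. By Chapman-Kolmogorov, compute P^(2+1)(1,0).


P^3 = P^2 * P^1
Computing via matrix multiplication of the transition matrix.
Entry (1,0) of P^3 = 0.6114

0.6114


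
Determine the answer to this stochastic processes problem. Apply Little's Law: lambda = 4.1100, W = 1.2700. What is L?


Little's Law: L = lambda * W
= 4.1100 * 1.2700
= 5.2197

5.2197


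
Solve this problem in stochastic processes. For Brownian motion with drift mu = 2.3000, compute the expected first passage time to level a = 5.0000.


Expected first passage time = a/mu
= 5.0000/2.3000
= 2.1739

2.1739


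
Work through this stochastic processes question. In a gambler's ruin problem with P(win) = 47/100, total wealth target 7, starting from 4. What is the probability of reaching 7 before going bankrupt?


Gambler's ruin formula:
r = q/p = 0.5300/0.4700 = 1.1277
P(win) = (1 - r^i)/(1 - r^N)
= (1 - 1.1277^4)/(1 - 1.1277^7)
= 0.4679

0.4679
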